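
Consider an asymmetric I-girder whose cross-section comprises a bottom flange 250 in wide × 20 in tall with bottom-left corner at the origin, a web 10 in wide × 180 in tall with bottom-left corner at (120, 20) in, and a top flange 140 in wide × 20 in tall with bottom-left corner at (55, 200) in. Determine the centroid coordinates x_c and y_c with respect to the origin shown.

bottom flange: A = 250 × 20 = 5000.00, centroid at (125.00, 10.00).
web: A = 10 × 180 = 1800.00, centroid at (125.00, 110.00).
top flange: A = 140 × 20 = 2800.00, centroid at (125.00, 210.00).
ΣA = 9600.00 in²
ΣAx_c = (5000.00)(125.00) + (1800.00)(125.00) + (2800.00)(125.00) = 1200000.00 in³
ΣAy_c = (5000.00)(10.00) + (1800.00)(110.00) + (2800.00)(210.00) = 836000.00 in³
x_c = 1200000.00 / 9600.00 = 125.00 in
y_c = 836000.00 / 9600.00 = 87.08 in

x_c = 125.00 in, y_c = 87.08 in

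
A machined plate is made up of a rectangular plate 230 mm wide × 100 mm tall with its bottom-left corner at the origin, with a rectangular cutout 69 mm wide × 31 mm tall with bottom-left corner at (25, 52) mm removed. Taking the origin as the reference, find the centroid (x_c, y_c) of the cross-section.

x_c = 120.69 mm, y_c = 48.21 mm

Part | A | x̄ᵢ | ȳᵢ | A·x̄ᵢ | A·ȳᵢ
plate | 23000.00 | 115.00 | 50.00 | 2645000.00 | 1150000.00
hole | -2139.00 | 59.50 | 67.50 | -127270.50 | -144382.50
Σ | 20861.00 |  |  | 2517729.50 | 1005617.50
x_c = 2517729.50 / 20861.00 = 120.69 mm
y_c = 1005617.50 / 20861.00 = 48.21 mm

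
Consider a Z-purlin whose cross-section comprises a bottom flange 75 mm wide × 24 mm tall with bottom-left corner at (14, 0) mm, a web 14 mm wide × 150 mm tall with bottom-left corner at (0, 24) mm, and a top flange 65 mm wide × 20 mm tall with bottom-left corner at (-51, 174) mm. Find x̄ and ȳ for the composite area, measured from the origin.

x̄ = 16.03 mm, ȳ = 90.13 mm

Part | A | x̄ᵢ | ȳᵢ | A·x̄ᵢ | A·ȳᵢ
bottom flange | 1800.00 | 51.50 | 12.00 | 92700.00 | 21600.00
web | 2100.00 | 7.00 | 99.00 | 14700.00 | 207900.00
top flange | 1300.00 | -18.50 | 184.00 | -24050.00 | 239200.00
Σ | 5200.00 |  |  | 83350.00 | 468700.00
x̄ = 83350.00 / 5200.00 = 16.03 mm
ȳ = 468700.00 / 5200.00 = 90.13 mm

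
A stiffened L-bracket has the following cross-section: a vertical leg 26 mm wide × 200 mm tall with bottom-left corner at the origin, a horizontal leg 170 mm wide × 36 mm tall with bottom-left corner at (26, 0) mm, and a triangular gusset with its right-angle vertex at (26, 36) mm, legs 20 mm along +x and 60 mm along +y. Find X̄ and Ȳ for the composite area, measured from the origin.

X̄ = 64.31 mm, Ȳ = 55.68 mm

vertical leg: A = 26 × 200 = 5200.00, centroid at (13.00, 100.00).
horizontal leg: A = 170 × 36 = 6120.00, centroid at (111.00, 18.00).
gusset: A = ½·20·60 = 600.00, centroid at (32.67, 56.00).
ΣA = 11920.00 mm², ΣAX̄ = 766520.00 mm³, ΣAȲ = 663760.00 mm³.
X̄ = 766520.00/11920.00 = 64.31 mm; Ȳ = 663760.00/11920.00 = 55.68 mm.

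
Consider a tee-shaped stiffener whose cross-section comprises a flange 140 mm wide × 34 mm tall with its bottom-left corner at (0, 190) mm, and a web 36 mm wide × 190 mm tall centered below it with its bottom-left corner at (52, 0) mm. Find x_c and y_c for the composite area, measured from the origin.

web: A = 36 × 190 = 6840.00, centroid at (70.00, 95.00).
flange: A = 140 × 34 = 4760.00, centroid at (70.00, 207.00).
ΣA = 11600.00 mm², ΣAx_c = 812000.00 mm³, ΣAy_c = 1635120.00 mm³.
x_c = 812000.00/11600.00 = 70.00 mm; y_c = 1635120.00/11600.00 = 140.96 mm.

x_c = 70.00 mm, y_c = 140.96 mm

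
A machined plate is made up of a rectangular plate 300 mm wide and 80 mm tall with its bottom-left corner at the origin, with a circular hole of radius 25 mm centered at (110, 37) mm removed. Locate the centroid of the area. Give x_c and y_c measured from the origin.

plate: A = 300 × 80 = 24000.00, centroid at (150.00, 40.00).
hole: A = −π·25² = -1963.50, centroid at (110.00, 37.00).
ΣA = 22036.50 mm²
ΣAx_c = (24000.00)(150.00) + (-1963.50)(110.00) = 3384015.51 mm³
ΣAy_c = (24000.00)(40.00) + (-1963.50)(37.00) = 887350.67 mm³
x_c = 3384015.51 / 22036.50 = 153.56 mm
y_c = 887350.67 / 22036.50 = 40.27 mm

x_c = 153.56 mm, y_c = 40.27 mm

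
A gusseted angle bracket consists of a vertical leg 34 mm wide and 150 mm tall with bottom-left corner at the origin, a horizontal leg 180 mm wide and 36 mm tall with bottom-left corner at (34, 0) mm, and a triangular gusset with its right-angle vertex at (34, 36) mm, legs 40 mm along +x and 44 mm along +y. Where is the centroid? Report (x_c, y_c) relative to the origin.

x_c = 74.79 mm, y_c = 43.64 mm

vertical leg: A = 34 × 150 = 5100.00, centroid at (17.00, 75.00).
horizontal leg: A = 180 × 36 = 6480.00, centroid at (124.00, 18.00).
gusset: A = ½·40·44 = 880.00, centroid at (47.33, 50.67).
ΣA = 12460.00 mm², ΣAx_c = 931873.33 mm³, ΣAy_c = 543726.67 mm³.
x_c = 931873.33/12460.00 = 74.79 mm; y_c = 543726.67/12460.00 = 43.64 mm.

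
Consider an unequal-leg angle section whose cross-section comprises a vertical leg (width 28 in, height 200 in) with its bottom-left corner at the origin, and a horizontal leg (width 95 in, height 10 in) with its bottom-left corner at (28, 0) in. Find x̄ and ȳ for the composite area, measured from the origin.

vertical leg: A = 28 × 200 = 5600.00, centroid at (14.00, 100.00).
horizontal leg: A = 95 × 10 = 950.00, centroid at (75.50, 5.00).
ΣA = 6550.00 in², ΣAx̄ = 150125.00 in³, ΣAȳ = 564750.00 in³.
x̄ = 150125.00/6550.00 = 22.92 in; ȳ = 564750.00/6550.00 = 86.22 in.

x̄ = 22.92 in, ȳ = 86.22 in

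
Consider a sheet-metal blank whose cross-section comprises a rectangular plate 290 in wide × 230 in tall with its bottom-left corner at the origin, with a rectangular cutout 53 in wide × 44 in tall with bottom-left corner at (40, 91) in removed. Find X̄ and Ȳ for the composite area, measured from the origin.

X̄ = 147.84 in, Ȳ = 115.07 in

plate: A = 290 × 230 = 66700.00, centroid at (145.00, 115.00).
hole: A = −(53 × 44) = -2332.00, centroid at (66.50, 113.00).
ΣA = 64368.00 in², ΣAX̄ = 9516422.00 in³, ΣAȲ = 7406984.00 in³.
X̄ = 9516422.00/64368.00 = 147.84 in; Ȳ = 7406984.00/64368.00 = 115.07 in.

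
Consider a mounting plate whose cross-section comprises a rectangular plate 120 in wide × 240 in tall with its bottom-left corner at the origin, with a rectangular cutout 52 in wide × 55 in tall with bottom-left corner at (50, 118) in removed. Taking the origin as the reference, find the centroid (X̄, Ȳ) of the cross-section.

X̄ = 58.24 in, Ȳ = 117.19 in

Part | A | x̄ᵢ | ȳᵢ | A·x̄ᵢ | A·ȳᵢ
plate | 28800.00 | 60.00 | 120.00 | 1728000.00 | 3456000.00
hole | -2860.00 | 76.00 | 145.50 | -217360.00 | -416130.00
Σ | 25940.00 |  |  | 1510640.00 | 3039870.00
X̄ = 1510640.00 / 25940.00 = 58.24 in
Ȳ = 3039870.00 / 25940.00 = 117.19 in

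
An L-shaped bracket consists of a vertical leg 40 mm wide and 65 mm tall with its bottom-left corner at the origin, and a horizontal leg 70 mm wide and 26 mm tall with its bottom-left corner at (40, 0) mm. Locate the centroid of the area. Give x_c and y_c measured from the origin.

x_c = 42.65 mm, y_c = 24.47 mm

vertical leg: A = 40 × 65 = 2600.00, centroid at (20.00, 32.50).
horizontal leg: A = 70 × 26 = 1820.00, centroid at (75.00, 13.00).
ΣA = 4420.00 mm²
ΣAx_c = (2600.00)(20.00) + (1820.00)(75.00) = 188500.00 mm³
ΣAy_c = (2600.00)(32.50) + (1820.00)(13.00) = 108160.00 mm³
x_c = 188500.00 / 4420.00 = 42.65 mm
y_c = 108160.00 / 4420.00 = 24.47 mm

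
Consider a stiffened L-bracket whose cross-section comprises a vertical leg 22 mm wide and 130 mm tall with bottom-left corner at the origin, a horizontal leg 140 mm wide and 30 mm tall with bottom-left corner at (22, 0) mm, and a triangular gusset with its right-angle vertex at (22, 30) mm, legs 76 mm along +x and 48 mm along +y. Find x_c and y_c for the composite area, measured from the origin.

x_c = 56.75 mm, y_c = 37.46 mm

vertical leg: A = 22 × 130 = 2860.00, centroid at (11.00, 65.00).
horizontal leg: A = 140 × 30 = 4200.00, centroid at (92.00, 15.00).
gusset: A = ½·76·48 = 1824.00, centroid at (47.33, 46.00).
ΣA = 8884.00 mm²
ΣAx_c = (2860.00)(11.00) + (4200.00)(92.00) + (1824.00)(47.33) = 504196.00 mm³
ΣAy_c = (2860.00)(65.00) + (4200.00)(15.00) + (1824.00)(46.00) = 332804.00 mm³
x_c = 504196.00 / 8884.00 = 56.75 mm
y_c = 332804.00 / 8884.00 = 37.46 mm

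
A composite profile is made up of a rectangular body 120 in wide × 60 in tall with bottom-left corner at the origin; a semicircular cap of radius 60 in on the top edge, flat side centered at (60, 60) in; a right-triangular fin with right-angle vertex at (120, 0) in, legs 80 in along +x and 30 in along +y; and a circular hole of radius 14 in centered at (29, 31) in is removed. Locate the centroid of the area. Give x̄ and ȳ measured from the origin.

rectangular body: A = 120 × 60 = 7200.00, centroid at (60.00, 30.00).
semicircular top: A = ½π·60² = 5654.87, centroid at (60.00, 85.46).
triangular fin: A = ½·80·30 = 1200.00, centroid at (146.67, 10.00).
hole: A = −π·14² = -615.75, centroid at (29.00, 31.00).
ΣA = 13439.11 in², ΣAx̄ = 929435.19 in³, ΣAȳ = 692203.69 in³.
x̄ = 929435.19/13439.11 = 69.16 in; ȳ = 692203.69/13439.11 = 51.51 in.

x̄ = 69.16 in, ȳ = 51.51 in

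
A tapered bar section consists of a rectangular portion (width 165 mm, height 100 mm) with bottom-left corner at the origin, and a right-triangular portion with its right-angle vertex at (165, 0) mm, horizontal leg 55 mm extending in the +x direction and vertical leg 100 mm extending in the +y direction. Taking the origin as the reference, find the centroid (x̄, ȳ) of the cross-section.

Part | A | x̄ᵢ | ȳᵢ | A·x̄ᵢ | A·ȳᵢ
rectangular portion | 16500.00 | 82.50 | 50.00 | 1361250.00 | 825000.00
triangular portion | 2750.00 | 183.33 | 33.33 | 504166.67 | 91666.67
Σ | 19250.00 |  |  | 1865416.67 | 916666.67
x̄ = 1865416.67 / 19250.00 = 96.90 mm
ȳ = 916666.67 / 19250.00 = 47.62 mm

x̄ = 96.90 mm, ȳ = 47.62 mm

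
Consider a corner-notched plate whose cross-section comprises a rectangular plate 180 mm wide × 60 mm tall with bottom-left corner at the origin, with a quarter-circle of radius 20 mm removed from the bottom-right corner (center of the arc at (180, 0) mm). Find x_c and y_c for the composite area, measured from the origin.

plate: A = 180 × 60 = 10800.00, centroid at (90.00, 30.00).
removed quarter-circle: A = −¼π·20² = -314.16, centroid at (171.51, 8.49).
ΣA = 10485.84 mm², ΣAx_c = 918118.00 mm³, ΣAy_c = 321333.33 mm³.
x_c = 918118.00/10485.84 = 87.56 mm; y_c = 321333.33/10485.84 = 30.64 mm.

x_c = 87.56 mm, y_c = 30.64 mm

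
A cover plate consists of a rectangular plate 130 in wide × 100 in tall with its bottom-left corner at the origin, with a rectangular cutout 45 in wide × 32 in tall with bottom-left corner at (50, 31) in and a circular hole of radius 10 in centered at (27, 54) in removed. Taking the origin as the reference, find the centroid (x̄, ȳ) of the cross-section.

x̄ = 65.10 in, ȳ = 50.27 in

plate: A = 130 × 100 = 13000.00, centroid at (65.00, 50.00).
hole 1: A = −(45 × 32) = -1440.00, centroid at (72.50, 47.00).
hole 2: A = −π·10² = -314.16, centroid at (27.00, 54.00).
ΣA = 11245.84 in², ΣAx̄ = 732117.70 in³, ΣAȳ = 565355.40 in³.
x̄ = 732117.70/11245.84 = 65.10 in; ȳ = 565355.40/11245.84 = 50.27 in.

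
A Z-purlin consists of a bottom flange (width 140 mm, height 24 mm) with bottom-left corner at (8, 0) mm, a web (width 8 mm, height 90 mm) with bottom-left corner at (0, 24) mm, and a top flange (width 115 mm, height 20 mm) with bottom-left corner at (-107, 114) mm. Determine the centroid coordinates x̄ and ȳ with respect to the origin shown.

Part | A | x̄ᵢ | ȳᵢ | A·x̄ᵢ | A·ȳᵢ
bottom flange | 3360.00 | 78.00 | 12.00 | 262080.00 | 40320.00
web | 720.00 | 4.00 | 69.00 | 2880.00 | 49680.00
top flange | 2300.00 | -49.50 | 124.00 | -113850.00 | 285200.00
Σ | 6380.00 |  |  | 151110.00 | 375200.00
x̄ = 151110.00 / 6380.00 = 23.68 mm
ȳ = 375200.00 / 6380.00 = 58.81 mm

x̄ = 23.68 mm, ȳ = 58.81 mm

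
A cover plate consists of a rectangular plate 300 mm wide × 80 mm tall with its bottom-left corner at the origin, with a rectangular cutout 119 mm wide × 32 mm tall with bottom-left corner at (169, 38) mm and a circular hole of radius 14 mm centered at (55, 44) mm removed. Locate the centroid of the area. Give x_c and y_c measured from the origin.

plate: A = 300 × 80 = 24000.00, centroid at (150.00, 40.00).
hole 1: A = −(119 × 32) = -3808.00, centroid at (228.50, 54.00).
hole 2: A = −π·14² = -615.75, centroid at (55.00, 44.00).
ΣA = 19576.25 mm², ΣAx_c = 2696005.63 mm³, ΣAy_c = 727274.90 mm³.
x_c = 2696005.63/19576.25 = 137.72 mm; y_c = 727274.90/19576.25 = 37.15 mm.

x_c = 137.72 mm, y_c = 37.15 mm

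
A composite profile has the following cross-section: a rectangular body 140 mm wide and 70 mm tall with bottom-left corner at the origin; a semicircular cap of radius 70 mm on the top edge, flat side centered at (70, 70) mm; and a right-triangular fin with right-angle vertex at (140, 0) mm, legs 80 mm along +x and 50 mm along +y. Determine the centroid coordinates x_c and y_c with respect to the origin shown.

rectangular body: A = 140 × 70 = 9800.00, centroid at (70.00, 35.00).
semicircular top: A = ½π·70² = 7696.90, centroid at (70.00, 99.71).
triangular fin: A = ½·80·50 = 2000.00, centroid at (166.67, 16.67).
ΣA = 19496.90 mm²
ΣAx_c = (9800.00)(70.00) + (7696.90)(70.00) + (2000.00)(166.67) = 1558116.47 mm³
ΣAy_c = (9800.00)(35.00) + (7696.90)(99.71) + (2000.00)(16.67) = 1143783.14 mm³
x_c = 1558116.47 / 19496.90 = 79.92 mm
y_c = 1143783.14 / 19496.90 = 58.66 mm

x_c = 79.92 mm, y_c = 58.66 mm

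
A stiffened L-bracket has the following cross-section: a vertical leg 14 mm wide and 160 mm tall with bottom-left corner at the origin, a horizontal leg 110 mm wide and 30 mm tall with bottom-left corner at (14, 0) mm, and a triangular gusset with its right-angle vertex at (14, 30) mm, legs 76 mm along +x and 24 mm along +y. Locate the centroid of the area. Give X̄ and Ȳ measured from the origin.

Part | A | x̄ᵢ | ȳᵢ | A·x̄ᵢ | A·ȳᵢ
vertical leg | 2240.00 | 7.00 | 80.00 | 15680.00 | 179200.00
horizontal leg | 3300.00 | 69.00 | 15.00 | 227700.00 | 49500.00
gusset | 912.00 | 39.33 | 38.00 | 35872.00 | 34656.00
Σ | 6452.00 |  |  | 279252.00 | 263356.00
X̄ = 279252.00 / 6452.00 = 43.28 mm
Ȳ = 263356.00 / 6452.00 = 40.82 mm

X̄ = 43.28 mm, Ȳ = 40.82 mm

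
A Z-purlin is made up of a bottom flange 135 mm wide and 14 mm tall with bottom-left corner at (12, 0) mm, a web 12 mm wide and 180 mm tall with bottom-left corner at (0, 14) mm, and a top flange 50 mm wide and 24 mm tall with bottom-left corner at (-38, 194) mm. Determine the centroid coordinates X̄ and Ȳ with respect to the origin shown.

Part | A | x̄ᵢ | ȳᵢ | A·x̄ᵢ | A·ȳᵢ
bottom flange | 1890.00 | 79.50 | 7.00 | 150255.00 | 13230.00
web | 2160.00 | 6.00 | 104.00 | 12960.00 | 224640.00
top flange | 1200.00 | -13.00 | 206.00 | -15600.00 | 247200.00
Σ | 5250.00 |  |  | 147615.00 | 485070.00
X̄ = 147615.00 / 5250.00 = 28.12 mm
Ȳ = 485070.00 / 5250.00 = 92.39 mm

X̄ = 28.12 mm, Ȳ = 92.39 mm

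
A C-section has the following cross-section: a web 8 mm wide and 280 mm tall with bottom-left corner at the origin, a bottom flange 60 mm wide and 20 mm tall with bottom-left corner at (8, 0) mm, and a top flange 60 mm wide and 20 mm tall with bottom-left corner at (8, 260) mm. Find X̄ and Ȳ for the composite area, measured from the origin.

X̄ = 21.59 mm, Ȳ = 140.00 mm

web: A = 8 × 280 = 2240.00, centroid at (4.00, 140.00).
bottom flange: A = 60 × 20 = 1200.00, centroid at (38.00, 10.00).
top flange: A = 60 × 20 = 1200.00, centroid at (38.00, 270.00).
ΣA = 4640.00 mm², ΣAX̄ = 100160.00 mm³, ΣAȲ = 649600.00 mm³.
X̄ = 100160.00/4640.00 = 21.59 mm; Ȳ = 649600.00/4640.00 = 140.00 mm.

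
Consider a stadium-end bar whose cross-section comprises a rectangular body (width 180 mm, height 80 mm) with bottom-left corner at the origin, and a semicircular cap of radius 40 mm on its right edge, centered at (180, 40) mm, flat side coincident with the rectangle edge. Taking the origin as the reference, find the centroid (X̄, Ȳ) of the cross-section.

X̄ = 105.90 mm, Ȳ = 40.00 mm

Part | A | x̄ᵢ | ȳᵢ | A·x̄ᵢ | A·ȳᵢ
rectangular body | 14400.00 | 90.00 | 40.00 | 1296000.00 | 576000.00
semicircular end | 2513.27 | 196.98 | 40.00 | 495056.01 | 100530.96
Σ | 16913.27 |  |  | 1791056.01 | 676530.96
X̄ = 1791056.01 / 16913.27 = 105.90 mm
Ȳ = 676530.96 / 16913.27 = 40.00 mm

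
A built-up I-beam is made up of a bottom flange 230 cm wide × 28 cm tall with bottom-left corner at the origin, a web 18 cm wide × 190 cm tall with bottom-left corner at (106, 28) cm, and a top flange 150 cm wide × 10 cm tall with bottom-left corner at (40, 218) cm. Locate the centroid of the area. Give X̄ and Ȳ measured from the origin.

X̄ = 115.00 cm, Ȳ = 74.41 cm

bottom flange: A = 230 × 28 = 6440.00, centroid at (115.00, 14.00).
web: A = 18 × 190 = 3420.00, centroid at (115.00, 123.00).
top flange: A = 150 × 10 = 1500.00, centroid at (115.00, 223.00).
ΣA = 11360.00 cm²
ΣAX̄ = (6440.00)(115.00) + (3420.00)(115.00) + (1500.00)(115.00) = 1306400.00 cm³
ΣAȲ = (6440.00)(14.00) + (3420.00)(123.00) + (1500.00)(223.00) = 845320.00 cm³
X̄ = 1306400.00 / 11360.00 = 115.00 cm
Ȳ = 845320.00 / 11360.00 = 74.41 cm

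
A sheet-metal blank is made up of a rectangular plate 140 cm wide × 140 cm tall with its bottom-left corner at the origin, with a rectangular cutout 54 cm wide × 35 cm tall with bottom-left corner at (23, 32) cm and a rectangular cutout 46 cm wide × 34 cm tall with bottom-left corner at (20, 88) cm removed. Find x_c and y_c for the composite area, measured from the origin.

x_c = 74.96 cm, y_c = 69.01 cm

plate: A = 140 × 140 = 19600.00, centroid at (70.00, 70.00).
hole 1: A = −(54 × 35) = -1890.00, centroid at (50.00, 49.50).
hole 2: A = −(46 × 34) = -1564.00, centroid at (43.00, 105.00).
ΣA = 16146.00 cm²
ΣAx_c = (19600.00)(70.00) + (-1890.00)(50.00) + (-1564.00)(43.00) = 1210248.00 cm³
ΣAy_c = (19600.00)(70.00) + (-1890.00)(49.50) + (-1564.00)(105.00) = 1114225.00 cm³
x_c = 1210248.00 / 16146.00 = 74.96 cm
y_c = 1114225.00 / 16146.00 = 69.01 cm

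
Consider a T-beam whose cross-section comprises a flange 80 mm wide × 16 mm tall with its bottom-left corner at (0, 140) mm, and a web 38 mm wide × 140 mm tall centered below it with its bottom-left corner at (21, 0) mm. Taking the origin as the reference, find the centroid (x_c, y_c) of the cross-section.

x_c = 40.00 mm, y_c = 85.13 mm

web: A = 38 × 140 = 5320.00, centroid at (40.00, 70.00).
flange: A = 80 × 16 = 1280.00, centroid at (40.00, 148.00).
ΣA = 6600.00 mm², ΣAx_c = 264000.00 mm³, ΣAy_c = 561840.00 mm³.
x_c = 264000.00/6600.00 = 40.00 mm; y_c = 561840.00/6600.00 = 85.13 mm.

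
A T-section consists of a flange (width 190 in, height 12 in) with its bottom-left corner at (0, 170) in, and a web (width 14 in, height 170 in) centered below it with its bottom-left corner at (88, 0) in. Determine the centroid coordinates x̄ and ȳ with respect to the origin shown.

x̄ = 95.00 in, ȳ = 129.52 in

web: A = 14 × 170 = 2380.00, centroid at (95.00, 85.00).
flange: A = 190 × 12 = 2280.00, centroid at (95.00, 176.00).
ΣA = 4660.00 in²
ΣAx̄ = (2380.00)(95.00) + (2280.00)(95.00) = 442700.00 in³
ΣAȳ = (2380.00)(85.00) + (2280.00)(176.00) = 603580.00 in³
x̄ = 442700.00 / 4660.00 = 95.00 in
ȳ = 603580.00 / 4660.00 = 129.52 in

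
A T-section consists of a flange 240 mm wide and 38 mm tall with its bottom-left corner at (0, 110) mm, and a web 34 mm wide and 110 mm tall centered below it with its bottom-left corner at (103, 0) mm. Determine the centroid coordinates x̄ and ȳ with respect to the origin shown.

Part | A | x̄ᵢ | ȳᵢ | A·x̄ᵢ | A·ȳᵢ
web | 3740.00 | 120.00 | 55.00 | 448800.00 | 205700.00
flange | 9120.00 | 120.00 | 129.00 | 1094400.00 | 1176480.00
Σ | 12860.00 |  |  | 1543200.00 | 1382180.00
x̄ = 1543200.00 / 12860.00 = 120.00 mm
ȳ = 1382180.00 / 12860.00 = 107.48 mm

x̄ = 120.00 mm, ȳ = 107.48 mm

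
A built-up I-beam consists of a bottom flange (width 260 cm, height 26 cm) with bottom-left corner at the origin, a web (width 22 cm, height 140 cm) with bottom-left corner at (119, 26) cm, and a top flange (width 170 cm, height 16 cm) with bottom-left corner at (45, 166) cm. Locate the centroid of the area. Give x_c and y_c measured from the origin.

x_c = 130.00 cm, y_c = 68.22 cm

bottom flange: A = 260 × 26 = 6760.00, centroid at (130.00, 13.00).
web: A = 22 × 140 = 3080.00, centroid at (130.00, 96.00).
top flange: A = 170 × 16 = 2720.00, centroid at (130.00, 174.00).
ΣA = 12560.00 cm², ΣAx_c = 1632800.00 cm³, ΣAy_c = 856840.00 cm³.
x_c = 1632800.00/12560.00 = 130.00 cm; y_c = 856840.00/12560.00 = 68.22 cm.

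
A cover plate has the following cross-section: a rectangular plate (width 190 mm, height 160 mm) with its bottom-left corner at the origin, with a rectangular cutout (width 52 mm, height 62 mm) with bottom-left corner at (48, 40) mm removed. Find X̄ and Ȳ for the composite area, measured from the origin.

X̄ = 97.49 mm, Ȳ = 81.07 mm

plate: A = 190 × 160 = 30400.00, centroid at (95.00, 80.00).
hole: A = −(52 × 62) = -3224.00, centroid at (74.00, 71.00).
ΣA = 27176.00 mm²
ΣAX̄ = (30400.00)(95.00) + (-3224.00)(74.00) = 2649424.00 mm³
ΣAȲ = (30400.00)(80.00) + (-3224.00)(71.00) = 2203096.00 mm³
X̄ = 2649424.00 / 27176.00 = 97.49 mm
Ȳ = 2203096.00 / 27176.00 = 81.07 mm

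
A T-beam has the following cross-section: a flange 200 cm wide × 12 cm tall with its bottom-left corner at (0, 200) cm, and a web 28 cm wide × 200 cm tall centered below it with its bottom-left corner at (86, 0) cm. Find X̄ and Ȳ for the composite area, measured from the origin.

web: A = 28 × 200 = 5600.00, centroid at (100.00, 100.00).
flange: A = 200 × 12 = 2400.00, centroid at (100.00, 206.00).
ΣA = 8000.00 cm²
ΣAX̄ = (5600.00)(100.00) + (2400.00)(100.00) = 800000.00 cm³
ΣAȲ = (5600.00)(100.00) + (2400.00)(206.00) = 1054400.00 cm³
X̄ = 800000.00 / 8000.00 = 100.00 cm
Ȳ = 1054400.00 / 8000.00 = 131.80 cm

X̄ = 100.00 cm, Ȳ = 131.80 cm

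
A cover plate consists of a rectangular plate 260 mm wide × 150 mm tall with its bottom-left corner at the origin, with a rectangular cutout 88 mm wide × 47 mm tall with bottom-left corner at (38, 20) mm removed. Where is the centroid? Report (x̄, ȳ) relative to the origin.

x̄ = 135.69 mm, ȳ = 78.74 mm

plate: A = 260 × 150 = 39000.00, centroid at (130.00, 75.00).
hole: A = −(88 × 47) = -4136.00, centroid at (82.00, 43.50).
ΣA = 34864.00 mm²
ΣAx̄ = (39000.00)(130.00) + (-4136.00)(82.00) = 4730848.00 mm³
ΣAȳ = (39000.00)(75.00) + (-4136.00)(43.50) = 2745084.00 mm³
x̄ = 4730848.00 / 34864.00 = 135.69 mm
ȳ = 2745084.00 / 34864.00 = 78.74 mm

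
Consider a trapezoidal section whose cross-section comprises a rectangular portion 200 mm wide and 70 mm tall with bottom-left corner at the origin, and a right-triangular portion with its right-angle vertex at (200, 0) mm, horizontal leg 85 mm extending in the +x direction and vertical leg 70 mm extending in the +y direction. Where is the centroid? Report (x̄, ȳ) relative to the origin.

x̄ = 122.49 mm, ȳ = 32.96 mm

Part | A | x̄ᵢ | ȳᵢ | A·x̄ᵢ | A·ȳᵢ
rectangular portion | 14000.00 | 100.00 | 35.00 | 1400000.00 | 490000.00
triangular portion | 2975.00 | 228.33 | 23.33 | 679291.67 | 69416.67
Σ | 16975.00 |  |  | 2079291.67 | 559416.67
x̄ = 2079291.67 / 16975.00 = 122.49 mm
ȳ = 559416.67 / 16975.00 = 32.96 mm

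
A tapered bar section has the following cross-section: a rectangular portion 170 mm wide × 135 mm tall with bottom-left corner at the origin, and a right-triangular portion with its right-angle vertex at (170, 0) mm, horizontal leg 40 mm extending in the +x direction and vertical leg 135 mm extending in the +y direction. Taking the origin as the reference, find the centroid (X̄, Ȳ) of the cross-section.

X̄ = 95.35 mm, Ȳ = 65.13 mm

Part | A | x̄ᵢ | ȳᵢ | A·x̄ᵢ | A·ȳᵢ
rectangular portion | 22950.00 | 85.00 | 67.50 | 1950750.00 | 1549125.00
triangular portion | 2700.00 | 183.33 | 45.00 | 495000.00 | 121500.00
Σ | 25650.00 |  |  | 2445750.00 | 1670625.00
X̄ = 2445750.00 / 25650.00 = 95.35 mm
Ȳ = 1670625.00 / 25650.00 = 65.13 mm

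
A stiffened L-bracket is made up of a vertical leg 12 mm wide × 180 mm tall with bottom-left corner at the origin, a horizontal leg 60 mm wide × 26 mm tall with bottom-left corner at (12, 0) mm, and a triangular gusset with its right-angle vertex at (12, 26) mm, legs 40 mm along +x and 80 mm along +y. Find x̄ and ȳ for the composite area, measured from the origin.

vertical leg: A = 12 × 180 = 2160.00, centroid at (6.00, 90.00).
horizontal leg: A = 60 × 26 = 1560.00, centroid at (42.00, 13.00).
gusset: A = ½·40·80 = 1600.00, centroid at (25.33, 52.67).
ΣA = 5320.00 mm², ΣAx̄ = 119013.33 mm³, ΣAȳ = 298946.67 mm³.
x̄ = 119013.33/5320.00 = 22.37 mm; ȳ = 298946.67/5320.00 = 56.19 mm.

x̄ = 22.37 mm, ȳ = 56.19 mm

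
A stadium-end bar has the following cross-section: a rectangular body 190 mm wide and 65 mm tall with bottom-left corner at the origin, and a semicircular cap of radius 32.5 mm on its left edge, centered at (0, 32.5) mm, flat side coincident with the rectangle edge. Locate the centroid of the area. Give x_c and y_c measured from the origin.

rectangular body: A = 190 × 65 = 12350.00, centroid at (95.00, 32.50).
semicircular end: A = ½π·32.5² = 1659.15, centroid at (-13.79, 32.50).
ΣA = 14009.15 mm², ΣAx_c = 1150364.58 mm³, ΣAy_c = 455297.49 mm³.
x_c = 1150364.58/14009.15 = 82.12 mm; y_c = 455297.49/14009.15 = 32.50 mm.

x_c = 82.12 mm, y_c = 32.50 mm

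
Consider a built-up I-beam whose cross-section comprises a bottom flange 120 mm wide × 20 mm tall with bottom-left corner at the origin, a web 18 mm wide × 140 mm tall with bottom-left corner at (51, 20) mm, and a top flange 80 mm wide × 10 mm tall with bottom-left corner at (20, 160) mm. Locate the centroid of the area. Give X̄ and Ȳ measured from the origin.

Part | A | x̄ᵢ | ȳᵢ | A·x̄ᵢ | A·ȳᵢ
bottom flange | 2400.00 | 60.00 | 10.00 | 144000.00 | 24000.00
web | 2520.00 | 60.00 | 90.00 | 151200.00 | 226800.00
top flange | 800.00 | 60.00 | 165.00 | 48000.00 | 132000.00
Σ | 5720.00 |  |  | 343200.00 | 382800.00
X̄ = 343200.00 / 5720.00 = 60.00 mm
Ȳ = 382800.00 / 5720.00 = 66.92 mm

X̄ = 60.00 mm, Ȳ = 66.92 mm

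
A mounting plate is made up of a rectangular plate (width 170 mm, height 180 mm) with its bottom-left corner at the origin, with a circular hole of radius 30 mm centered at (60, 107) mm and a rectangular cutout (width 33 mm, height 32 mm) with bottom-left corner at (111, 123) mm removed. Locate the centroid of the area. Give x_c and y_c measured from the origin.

x_c = 85.97 mm, y_c = 86.26 mm

Part | A | x̄ᵢ | ȳᵢ | A·x̄ᵢ | A·ȳᵢ
plate | 30600.00 | 85.00 | 90.00 | 2601000.00 | 2754000.00
hole 1 | -2827.43 | 60.00 | 107.00 | -169646.00 | -302535.37
hole 2 | -1056.00 | 127.50 | 139.00 | -134640.00 | -146784.00
Σ | 26716.57 |  |  | 2296714.00 | 2304680.63
x_c = 2296714.00 / 26716.57 = 85.97 mm
y_c = 2304680.63 / 26716.57 = 86.26 mm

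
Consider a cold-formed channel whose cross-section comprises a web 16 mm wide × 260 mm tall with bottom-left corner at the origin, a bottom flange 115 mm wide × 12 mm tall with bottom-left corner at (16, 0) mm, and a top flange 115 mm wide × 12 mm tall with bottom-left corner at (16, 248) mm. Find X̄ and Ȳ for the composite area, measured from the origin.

X̄ = 34.12 mm, Ȳ = 130.00 mm

web: A = 16 × 260 = 4160.00, centroid at (8.00, 130.00).
bottom flange: A = 115 × 12 = 1380.00, centroid at (73.50, 6.00).
top flange: A = 115 × 12 = 1380.00, centroid at (73.50, 254.00).
ΣA = 6920.00 mm²
ΣAX̄ = (4160.00)(8.00) + (1380.00)(73.50) + (1380.00)(73.50) = 236140.00 mm³
ΣAȲ = (4160.00)(130.00) + (1380.00)(6.00) + (1380.00)(254.00) = 899600.00 mm³
X̄ = 236140.00 / 6920.00 = 34.12 mm
Ȳ = 899600.00 / 6920.00 = 130.00 mm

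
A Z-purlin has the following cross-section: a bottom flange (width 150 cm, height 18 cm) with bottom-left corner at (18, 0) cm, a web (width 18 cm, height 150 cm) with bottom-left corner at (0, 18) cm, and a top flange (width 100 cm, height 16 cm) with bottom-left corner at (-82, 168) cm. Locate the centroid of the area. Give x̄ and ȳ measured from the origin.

x̄ = 32.03 cm, ȳ = 79.57 cm

Part | A | x̄ᵢ | ȳᵢ | A·x̄ᵢ | A·ȳᵢ
bottom flange | 2700.00 | 93.00 | 9.00 | 251100.00 | 24300.00
web | 2700.00 | 9.00 | 93.00 | 24300.00 | 251100.00
top flange | 1600.00 | -32.00 | 176.00 | -51200.00 | 281600.00
Σ | 7000.00 |  |  | 224200.00 | 557000.00
x̄ = 224200.00 / 7000.00 = 32.03 cm
ȳ = 557000.00 / 7000.00 = 79.57 cm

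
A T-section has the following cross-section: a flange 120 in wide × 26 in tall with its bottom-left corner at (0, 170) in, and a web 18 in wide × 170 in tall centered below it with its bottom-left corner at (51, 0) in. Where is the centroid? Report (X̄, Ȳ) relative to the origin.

web: A = 18 × 170 = 3060.00, centroid at (60.00, 85.00).
flange: A = 120 × 26 = 3120.00, centroid at (60.00, 183.00).
ΣA = 6180.00 in², ΣAX̄ = 370800.00 in³, ΣAȲ = 831060.00 in³.
X̄ = 370800.00/6180.00 = 60.00 in; Ȳ = 831060.00/6180.00 = 134.48 in.

X̄ = 60.00 in, Ȳ = 134.48 in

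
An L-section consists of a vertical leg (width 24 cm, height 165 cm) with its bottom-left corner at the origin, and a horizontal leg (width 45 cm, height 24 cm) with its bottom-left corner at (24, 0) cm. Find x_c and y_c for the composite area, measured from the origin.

x_c = 19.39 cm, y_c = 67.39 cm

vertical leg: A = 24 × 165 = 3960.00, centroid at (12.00, 82.50).
horizontal leg: A = 45 × 24 = 1080.00, centroid at (46.50, 12.00).
ΣA = 5040.00 cm², ΣAx_c = 97740.00 cm³, ΣAy_c = 339660.00 cm³.
x_c = 97740.00/5040.00 = 19.39 cm; y_c = 339660.00/5040.00 = 67.39 cm.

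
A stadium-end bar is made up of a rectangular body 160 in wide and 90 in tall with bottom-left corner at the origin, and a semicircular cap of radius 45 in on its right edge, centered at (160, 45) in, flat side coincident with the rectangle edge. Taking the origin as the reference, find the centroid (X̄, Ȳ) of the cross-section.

X̄ = 97.93 in, Ȳ = 45.00 in

rectangular body: A = 160 × 90 = 14400.00, centroid at (80.00, 45.00).
semicircular end: A = ½π·45² = 3180.86, centroid at (179.10, 45.00).
ΣA = 17580.86 in², ΣAX̄ = 1721688.01 in³, ΣAȲ = 791138.82 in³.
X̄ = 1721688.01/17580.86 = 97.93 in; Ȳ = 791138.82/17580.86 = 45.00 in.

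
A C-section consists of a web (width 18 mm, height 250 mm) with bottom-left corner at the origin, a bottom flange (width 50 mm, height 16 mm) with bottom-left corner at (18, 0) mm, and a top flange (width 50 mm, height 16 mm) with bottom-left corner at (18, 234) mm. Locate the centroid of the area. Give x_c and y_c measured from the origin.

x_c = 17.92 mm, y_c = 125.00 mm

web: A = 18 × 250 = 4500.00, centroid at (9.00, 125.00).
bottom flange: A = 50 × 16 = 800.00, centroid at (43.00, 8.00).
top flange: A = 50 × 16 = 800.00, centroid at (43.00, 242.00).
ΣA = 6100.00 mm²
ΣAx_c = (4500.00)(9.00) + (800.00)(43.00) + (800.00)(43.00) = 109300.00 mm³
ΣAy_c = (4500.00)(125.00) + (800.00)(8.00) + (800.00)(242.00) = 762500.00 mm³
x_c = 109300.00 / 6100.00 = 17.92 mm
y_c = 762500.00 / 6100.00 = 125.00 mm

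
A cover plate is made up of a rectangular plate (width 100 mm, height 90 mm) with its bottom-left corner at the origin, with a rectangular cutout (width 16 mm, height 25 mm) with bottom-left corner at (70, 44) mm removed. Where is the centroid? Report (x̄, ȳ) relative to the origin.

x̄ = 48.70 mm, ȳ = 44.47 mm

plate: A = 100 × 90 = 9000.00, centroid at (50.00, 45.00).
hole: A = −(16 × 25) = -400.00, centroid at (78.00, 56.50).
ΣA = 8600.00 mm², ΣAx̄ = 418800.00 mm³, ΣAȳ = 382400.00 mm³.
x̄ = 418800.00/8600.00 = 48.70 mm; ȳ = 382400.00/8600.00 = 44.47 mm.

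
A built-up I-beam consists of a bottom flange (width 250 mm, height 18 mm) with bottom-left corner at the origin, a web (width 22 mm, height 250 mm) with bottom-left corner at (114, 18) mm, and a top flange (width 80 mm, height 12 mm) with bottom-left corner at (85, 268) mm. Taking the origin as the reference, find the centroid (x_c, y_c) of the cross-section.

x_c = 125.00 mm, y_c = 99.46 mm

bottom flange: A = 250 × 18 = 4500.00, centroid at (125.00, 9.00).
web: A = 22 × 250 = 5500.00, centroid at (125.00, 143.00).
top flange: A = 80 × 12 = 960.00, centroid at (125.00, 274.00).
ΣA = 10960.00 mm², ΣAx_c = 1370000.00 mm³, ΣAy_c = 1090040.00 mm³.
x_c = 1370000.00/10960.00 = 125.00 mm; y_c = 1090040.00/10960.00 = 99.46 mm.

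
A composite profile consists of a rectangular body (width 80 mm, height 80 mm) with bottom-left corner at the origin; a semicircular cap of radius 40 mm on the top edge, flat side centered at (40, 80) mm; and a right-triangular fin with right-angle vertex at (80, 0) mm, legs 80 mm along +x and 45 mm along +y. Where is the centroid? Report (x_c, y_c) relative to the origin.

x_c = 51.20 mm, y_c = 49.17 mm

rectangular body: A = 80 × 80 = 6400.00, centroid at (40.00, 40.00).
semicircular top: A = ½π·40² = 2513.27, centroid at (40.00, 96.98).
triangular fin: A = ½·80·45 = 1800.00, centroid at (106.67, 15.00).
ΣA = 10713.27 mm², ΣAx_c = 548530.96 mm³, ΣAy_c = 526728.60 mm³.
x_c = 548530.96/10713.27 = 51.20 mm; y_c = 526728.60/10713.27 = 49.17 mm.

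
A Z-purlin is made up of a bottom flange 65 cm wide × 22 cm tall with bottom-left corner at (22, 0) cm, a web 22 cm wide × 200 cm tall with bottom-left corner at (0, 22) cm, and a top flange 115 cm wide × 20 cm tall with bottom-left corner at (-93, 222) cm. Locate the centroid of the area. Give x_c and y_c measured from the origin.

bottom flange: A = 65 × 22 = 1430.00, centroid at (54.50, 11.00).
web: A = 22 × 200 = 4400.00, centroid at (11.00, 122.00).
top flange: A = 115 × 20 = 2300.00, centroid at (-35.50, 232.00).
ΣA = 8130.00 cm²
ΣAx_c = (1430.00)(54.50) + (4400.00)(11.00) + (2300.00)(-35.50) = 44685.00 cm³
ΣAy_c = (1430.00)(11.00) + (4400.00)(122.00) + (2300.00)(232.00) = 1086130.00 cm³
x_c = 44685.00 / 8130.00 = 5.50 cm
y_c = 1086130.00 / 8130.00 = 133.60 cm

x_c = 5.50 cm, y_c = 133.60 cm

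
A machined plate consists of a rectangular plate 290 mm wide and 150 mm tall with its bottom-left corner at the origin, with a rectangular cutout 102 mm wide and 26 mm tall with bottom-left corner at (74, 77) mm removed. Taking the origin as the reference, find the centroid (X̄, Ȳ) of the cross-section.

plate: A = 290 × 150 = 43500.00, centroid at (145.00, 75.00).
hole: A = −(102 × 26) = -2652.00, centroid at (125.00, 90.00).
ΣA = 40848.00 mm²
ΣAX̄ = (43500.00)(145.00) + (-2652.00)(125.00) = 5976000.00 mm³
ΣAȲ = (43500.00)(75.00) + (-2652.00)(90.00) = 3023820.00 mm³
X̄ = 5976000.00 / 40848.00 = 146.30 mm
Ȳ = 3023820.00 / 40848.00 = 74.03 mm

X̄ = 146.30 mm, Ȳ = 74.03 mm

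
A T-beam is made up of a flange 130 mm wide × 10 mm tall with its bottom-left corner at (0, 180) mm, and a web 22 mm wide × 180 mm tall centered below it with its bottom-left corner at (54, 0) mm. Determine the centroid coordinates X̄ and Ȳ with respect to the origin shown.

X̄ = 65.00 mm, Ȳ = 113.48 mm

Part | A | x̄ᵢ | ȳᵢ | A·x̄ᵢ | A·ȳᵢ
web | 3960.00 | 65.00 | 90.00 | 257400.00 | 356400.00
flange | 1300.00 | 65.00 | 185.00 | 84500.00 | 240500.00
Σ | 5260.00 |  |  | 341900.00 | 596900.00
X̄ = 341900.00 / 5260.00 = 65.00 mm
Ȳ = 596900.00 / 5260.00 = 113.48 mm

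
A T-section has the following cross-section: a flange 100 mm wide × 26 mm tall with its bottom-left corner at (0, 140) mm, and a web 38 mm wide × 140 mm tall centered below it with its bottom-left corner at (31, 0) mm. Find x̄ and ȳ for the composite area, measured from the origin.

web: A = 38 × 140 = 5320.00, centroid at (50.00, 70.00).
flange: A = 100 × 26 = 2600.00, centroid at (50.00, 153.00).
ΣA = 7920.00 mm²
ΣAx̄ = (5320.00)(50.00) + (2600.00)(50.00) = 396000.00 mm³
ΣAȳ = (5320.00)(70.00) + (2600.00)(153.00) = 770200.00 mm³
x̄ = 396000.00 / 7920.00 = 50.00 mm
ȳ = 770200.00 / 7920.00 = 97.25 mm

x̄ = 50.00 mm, ȳ = 97.25 mm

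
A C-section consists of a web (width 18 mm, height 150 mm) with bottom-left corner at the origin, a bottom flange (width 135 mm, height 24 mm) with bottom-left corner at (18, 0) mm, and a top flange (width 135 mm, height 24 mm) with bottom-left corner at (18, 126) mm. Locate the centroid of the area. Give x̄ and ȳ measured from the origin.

Part | A | x̄ᵢ | ȳᵢ | A·x̄ᵢ | A·ȳᵢ
web | 2700.00 | 9.00 | 75.00 | 24300.00 | 202500.00
bottom flange | 3240.00 | 85.50 | 12.00 | 277020.00 | 38880.00
top flange | 3240.00 | 85.50 | 138.00 | 277020.00 | 447120.00
Σ | 9180.00 |  |  | 578340.00 | 688500.00
x̄ = 578340.00 / 9180.00 = 63.00 mm
ȳ = 688500.00 / 9180.00 = 75.00 mm

x̄ = 63.00 mm, ȳ = 75.00 mm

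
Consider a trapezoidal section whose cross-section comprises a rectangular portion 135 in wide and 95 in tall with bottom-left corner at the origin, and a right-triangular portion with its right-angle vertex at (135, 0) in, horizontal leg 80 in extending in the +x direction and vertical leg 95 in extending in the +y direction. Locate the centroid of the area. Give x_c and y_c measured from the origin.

rectangular portion: A = 135 × 95 = 12825.00, centroid at (67.50, 47.50).
triangular portion: A = ½·80·95 = 3800.00, centroid at (161.67, 31.67).
ΣA = 16625.00 in², ΣAx_c = 1480020.83 in³, ΣAy_c = 729520.83 in³.
x_c = 1480020.83/16625.00 = 89.02 in; y_c = 729520.83/16625.00 = 43.88 in.

x_c = 89.02 in, y_c = 43.88 in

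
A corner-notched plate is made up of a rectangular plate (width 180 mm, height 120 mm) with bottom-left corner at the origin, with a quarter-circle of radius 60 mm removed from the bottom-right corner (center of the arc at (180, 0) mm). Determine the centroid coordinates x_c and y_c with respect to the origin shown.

plate: A = 180 × 120 = 21600.00, centroid at (90.00, 60.00).
removed quarter-circle: A = −¼π·60² = -2827.43, centroid at (154.54, 25.46).
ΣA = 18772.57 mm², ΣAx_c = 1507061.99 mm³, ΣAy_c = 1224000.00 mm³.
x_c = 1507061.99/18772.57 = 80.28 mm; y_c = 1224000.00/18772.57 = 65.20 mm.

x_c = 80.28 mm, y_c = 65.20 mm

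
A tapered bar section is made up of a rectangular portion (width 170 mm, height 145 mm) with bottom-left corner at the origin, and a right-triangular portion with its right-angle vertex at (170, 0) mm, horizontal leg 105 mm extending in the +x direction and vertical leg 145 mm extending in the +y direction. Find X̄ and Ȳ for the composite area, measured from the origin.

X̄ = 113.31 mm, Ȳ = 66.80 mm

Part | A | x̄ᵢ | ȳᵢ | A·x̄ᵢ | A·ȳᵢ
rectangular portion | 24650.00 | 85.00 | 72.50 | 2095250.00 | 1787125.00
triangular portion | 7612.50 | 205.00 | 48.33 | 1560562.50 | 367937.50
Σ | 32262.50 |  |  | 3655812.50 | 2155062.50
X̄ = 3655812.50 / 32262.50 = 113.31 mm
Ȳ = 2155062.50 / 32262.50 = 66.80 mm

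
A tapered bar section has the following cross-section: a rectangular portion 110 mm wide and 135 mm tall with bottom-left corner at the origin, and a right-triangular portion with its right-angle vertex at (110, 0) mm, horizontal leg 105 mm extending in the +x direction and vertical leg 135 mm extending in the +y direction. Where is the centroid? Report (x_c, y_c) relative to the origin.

rectangular portion: A = 110 × 135 = 14850.00, centroid at (55.00, 67.50).
triangular portion: A = ½·105·135 = 7087.50, centroid at (145.00, 45.00).
ΣA = 21937.50 mm²
ΣAx_c = (14850.00)(55.00) + (7087.50)(145.00) = 1844437.50 mm³
ΣAy_c = (14850.00)(67.50) + (7087.50)(45.00) = 1321312.50 mm³
x_c = 1844437.50 / 21937.50 = 84.08 mm
y_c = 1321312.50 / 21937.50 = 60.23 mm

x_c = 84.08 mm, y_c = 60.23 mm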